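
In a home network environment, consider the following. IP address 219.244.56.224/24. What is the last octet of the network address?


Given: IP = 219.244.56.224, prefix = /24
Subnet mask = 255.255.255.0
Last octet of IP: 224
Last octet of mask: 0
Network last octet = 224 AND 0 = 0

0


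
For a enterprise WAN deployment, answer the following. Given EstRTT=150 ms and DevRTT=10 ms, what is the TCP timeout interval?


Given: EstRTT = 150 ms, DevRTT = 10 ms
Timeout = EstRTT + 4 * DevRTT
4 * DevRTT = 4 * 10 = 40
Timeout = 150 + 40 = 190 ms

190


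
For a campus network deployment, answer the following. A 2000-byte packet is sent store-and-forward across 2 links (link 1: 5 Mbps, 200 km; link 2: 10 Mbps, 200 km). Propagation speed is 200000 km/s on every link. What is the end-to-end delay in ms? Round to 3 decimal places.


Packet = 2000 bytes = 16000 bits. Store-and-forward: sum (t_trans + t_prop) per link.
Link 1: t_trans = 16000/(5*10^6) s = 3.2000 ms; t_prop = 200/200000 s = 1.0000 ms; subtotal = 4.2000 ms
Link 2: t_trans = 16000/(10*10^6) s = 1.6000 ms; t_prop = 200/200000 s = 1.0000 ms; subtotal = 2.6000 ms
End-to-end = 4.2000 + 2.6000 = 6.8000 ms -> 6.800 ms (3 dp)

6.800


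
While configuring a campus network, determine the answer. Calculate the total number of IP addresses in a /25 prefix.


Given: CIDR prefix /25
Host bits = 32 - 25 = 7
Total addresses = 2^7 = 128

128


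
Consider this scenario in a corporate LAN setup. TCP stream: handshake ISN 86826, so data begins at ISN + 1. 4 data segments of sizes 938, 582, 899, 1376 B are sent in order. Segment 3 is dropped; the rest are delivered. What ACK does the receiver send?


SYN uses sequence number 86826; first data byte = ISN + 1 = 86827.
Segment 1: SEQ = 86827, len = 938 B, covers [86827, 87764]
Segment 2: SEQ = 87765, len = 582 B, covers [87765, 88346]
Segment 3: SEQ = 88347, len = 899 B, covers [88347, 89245] [LOST]
Segment 4: SEQ = 89246, len = 1376 B, covers [89246, 90621]
In-order data received: bytes [86827, 88346] (segments 1..2).
Segment 3 missing -> gap begins at byte 88347; later segments buffered out of order.
Cumulative ACK = next expected in-order byte = 86827 + 938 + 582 = 88347

88347


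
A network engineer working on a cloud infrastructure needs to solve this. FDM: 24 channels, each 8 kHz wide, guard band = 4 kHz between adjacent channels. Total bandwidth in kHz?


Given: 24 channels, 8 kHz each, guard = 4 kHz
Channel bandwidth = 24 * 8 = 192 kHz
Guard bands = 23 gaps * 4 kHz = 92 kHz
Total = 192 + 92 = 284 kHz

284


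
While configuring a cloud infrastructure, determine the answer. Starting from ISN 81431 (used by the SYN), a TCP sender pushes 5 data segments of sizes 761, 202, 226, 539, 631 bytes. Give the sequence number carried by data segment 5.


The SYN occupies sequence number ISN = 81431, so the first data byte is ISN + 1 = 81432.
SEQ of data segment i = (ISN + 1) + sum of payload sizes of segments 1..i-1.
Segment 1: SEQ = 81432, payload = 761 bytes
Segment 2: SEQ = 82193, payload = 202 bytes
Segment 3: SEQ = 82395, payload = 226 bytes
Segment 4: SEQ = 82621, payload = 539 bytes
Segment 5: SEQ = 83160, payload = 631 bytes
SEQ of segment 5 = 81432 + 761 + 202 + 226 + 539 = 83160

83160


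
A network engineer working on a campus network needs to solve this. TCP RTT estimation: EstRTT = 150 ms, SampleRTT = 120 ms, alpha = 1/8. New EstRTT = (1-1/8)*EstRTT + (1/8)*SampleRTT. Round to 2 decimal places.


Given: EstRTT = 150 ms, SampleRTT = 120 ms, alpha = 1/8
New EstRTT = (1 - alpha) * EstRTT + alpha * SampleRTT
(7/8) * 150 = 131.25
(1/8) * 120 = 15
New EstRTT = 131.25 + 15 = 146.25 ms -> 146.25 ms (2 dp)

146.25


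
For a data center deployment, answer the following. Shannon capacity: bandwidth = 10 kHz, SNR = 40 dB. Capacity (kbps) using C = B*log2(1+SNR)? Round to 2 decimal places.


Given: B = 10 kHz, SNR = 40 dB
SNR linear = 10^(40/10) = 10000
1 + SNR = 10001
log2(10001) = 13.2878566418
C = 10 * 1000 * 13.2878566418 = 132878.5664 bps
C = 132.878566 kbps -> 132.88 kbps (2 dp)

132.88


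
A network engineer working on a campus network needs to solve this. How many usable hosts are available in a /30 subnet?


Given: subnet mask /30
Host bits = 32 - 30 = 2
Total addresses = 2^2 = 4
Usable hosts = 4 - 2 (network + broadcast) = 2

2


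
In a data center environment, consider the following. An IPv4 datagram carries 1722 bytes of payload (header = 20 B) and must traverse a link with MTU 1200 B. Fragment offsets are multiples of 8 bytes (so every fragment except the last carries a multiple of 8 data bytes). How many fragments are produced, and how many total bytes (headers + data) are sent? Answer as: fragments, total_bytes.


Max data per non-final fragment = floor((MTU - header)/8)*8 = floor((1200 - 20)/8)*8 = floor(1180/8)*8 = 1176 B
Final fragment needs no 8-byte alignment: it can carry up to MTU - header = 1180 B
Non-final fragments needed = ceil((payload - 1180) / 1176) = ceil(542/1176) = ceil(0.4609) = 1
Number of fragments = 1 + 1 = 2
Fragment sizes (data): 1 * 1176 B + 546 B (last, 546 <= 1180 OK)
Total bytes sent = payload + n_frags * header = 1722 + 2*20 = 1722 + 40 = 1762 B

2, 1762


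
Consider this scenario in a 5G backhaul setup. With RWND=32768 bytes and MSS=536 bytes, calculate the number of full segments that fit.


Given: RWND = 32768 bytes, MSS = 536 bytes
Full segments = floor(RWND / MSS)
Full segments = floor(32768 / 536)
Full segments = floor(61.1343) = 61

61


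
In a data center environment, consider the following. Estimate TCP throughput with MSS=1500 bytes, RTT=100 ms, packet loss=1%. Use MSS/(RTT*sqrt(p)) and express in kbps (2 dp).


Given: MSS = 1500 bytes, RTT = 100 ms, loss = 1%
RTT in seconds = 100 / 1000 = 0.1
Loss rate = 1% = 0.01
sqrt(loss) = sqrt(0.01) = 0.1
Throughput (bytes/s) = 1500 / (0.1 * 0.1) = 150000.0000
Throughput (kbps) = 150000.0000 * 8 / 1000 = 1200.000000 -> 1200.00 kbps (2 dp)

1200.00


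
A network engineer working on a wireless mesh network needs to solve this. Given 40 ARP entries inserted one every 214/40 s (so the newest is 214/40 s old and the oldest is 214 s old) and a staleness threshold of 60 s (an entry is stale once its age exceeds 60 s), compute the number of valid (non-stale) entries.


Ages are k * 214/40 s for k = 1..40 (spacing = 5.3500 s).
Entry k is valid iff k * 214/40 <= 60 iff k <= 40 * 60 / 214 = 11.2150
n_valid = floor(11.2150) = 11
(n_stale = 40 - 11 = 29)

11


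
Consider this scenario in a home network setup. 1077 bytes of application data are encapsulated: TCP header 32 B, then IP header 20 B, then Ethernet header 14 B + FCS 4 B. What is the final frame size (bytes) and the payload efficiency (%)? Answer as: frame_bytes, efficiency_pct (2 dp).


TCP segment = 1077 + 32 = 1109 B
IP packet = 1109 + 20 = 1129 B
Ethernet frame = 1129 + 14 + 4 = 1147 B
Efficiency = app / frame = 1077 / 1147 = 0.938971 = 93.8971% -> 93.90% (2 dp)

1147, 93.90


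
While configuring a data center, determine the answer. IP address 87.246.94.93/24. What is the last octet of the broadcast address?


Given: IP = 87.246.94.93, prefix = /24
Host bits = 32 - 24 = 8
Network last octet = 93 AND mask = 0
Host part size = 2^8 - 1 = 255
Broadcast last octet = 0 OR 255 = 255

255


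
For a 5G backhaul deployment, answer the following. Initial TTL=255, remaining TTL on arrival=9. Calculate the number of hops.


Given: initial TTL = 255, received TTL = 9
Hops = initial TTL - received TTL
Hops = 255 - 9 = 246

246


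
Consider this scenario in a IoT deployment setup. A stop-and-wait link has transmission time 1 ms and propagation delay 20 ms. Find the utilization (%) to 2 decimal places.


Given: Ttrans = 1 ms, Tprop = 20 ms
RTT = 2 * Tprop = 2 * 20 = 40 ms
U = Ttrans / (Ttrans + RTT)
U = 1 / (1 + 40)
U = 1 / 41 = 0.02439
U% = 2.44%

2.44


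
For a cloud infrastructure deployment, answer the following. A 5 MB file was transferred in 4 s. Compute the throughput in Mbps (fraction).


Given: file = 5 MB, time = 4 s
File in Mb = 5 * 8 = 40 Mb
Throughput = 40 / 4 Mbps
Throughput = 10 Mbps

10


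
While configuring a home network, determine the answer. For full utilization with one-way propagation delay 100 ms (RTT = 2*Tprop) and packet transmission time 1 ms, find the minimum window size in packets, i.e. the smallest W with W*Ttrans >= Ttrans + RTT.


Given: Ttrans = 1 ms, RTT = 200 ms (= 2 * Tprop, Tprop = 100 ms)
Time until first ACK returns = Ttrans + RTT = 1 + 200 = 201 ms
Need W * Ttrans >= Ttrans + RTT  ->  W >= (Ttrans + RTT) / Ttrans
(Ttrans + RTT) / Ttrans = 201 / 1 = 201
W_min = ceil(201) = 201

201


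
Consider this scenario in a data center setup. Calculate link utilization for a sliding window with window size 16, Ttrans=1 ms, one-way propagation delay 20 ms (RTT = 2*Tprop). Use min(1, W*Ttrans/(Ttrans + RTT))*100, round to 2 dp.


Given: W = 16, Ttrans = 1 ms, RTT = 40 ms (= 2 * Tprop, Tprop = 20 ms)
Cycle time = Ttrans + RTT = 1 + 40 = 41 ms (first packet sent until its ACK returns)
W * Ttrans = 16 * 1 = 16 ms of sending per cycle
W * Ttrans / (Ttrans + RTT) = 16 / 41 = 0.390244
U = min(1, 0.390244) = 0.390244
U% = 39.02%

39.02


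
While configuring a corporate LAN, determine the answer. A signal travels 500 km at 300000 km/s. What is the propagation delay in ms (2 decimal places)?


Given: distance = 500 km, speed = 300000 km/s
Delay = distance / speed = 500 / 300000 seconds
Delay in ms = 500 * 1000 / 300000
Delay = 1.6667 ms
Rounded to 2 dp = 1.67 ms

1.67


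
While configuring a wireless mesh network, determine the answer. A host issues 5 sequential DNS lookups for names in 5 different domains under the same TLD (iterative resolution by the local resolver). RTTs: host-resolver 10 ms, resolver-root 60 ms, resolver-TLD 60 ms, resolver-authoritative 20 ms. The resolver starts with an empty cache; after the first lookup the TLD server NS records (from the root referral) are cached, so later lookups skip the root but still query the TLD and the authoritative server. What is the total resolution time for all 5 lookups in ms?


Lookup 1 (cold cache): local + root + TLD + auth = 10 + 60 + 60 + 20 = 150 ms
Lookups 2..5 (TLD NS cached -> skip root; new domain -> still ask TLD and auth): local + TLD + auth = 10 + 60 + 20 = 90 ms each
Remaining 4 lookups: 4 * 90 = 360 ms
Total = 150 + 360 = 510 ms

510


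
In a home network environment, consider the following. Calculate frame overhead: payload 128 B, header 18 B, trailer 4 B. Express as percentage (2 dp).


Given: payload = 128 B, header = 18 B, trailer = 4 B
Overhead bytes = header + trailer = 18 + 4 = 22
Total frame = payload + overhead = 128 + 22 = 150
Overhead % = 22 / 150 * 100 = 14.6667% -> 14.67% (2 dp)

14.67


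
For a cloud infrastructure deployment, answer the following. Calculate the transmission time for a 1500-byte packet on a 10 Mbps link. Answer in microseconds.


Given: packet = 1500 bytes, bandwidth = 10 Mbps
Packet in bits = 1500 * 8 = 12000 bits
Bandwidth = 10 * 10^6 = 10000000 bps
Time = 12000 / 10000000 seconds
Time in us = 12000 * 10^6 / 10000000 = 1200

1200


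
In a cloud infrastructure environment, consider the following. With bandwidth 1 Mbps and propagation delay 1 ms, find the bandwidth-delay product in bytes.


Given: bandwidth = 1 Mbps, delay = 1 ms
BDP in bits = 1 * 10^6 * 1 / 1000
BDP in bits = 1000
BDP in bytes = 1000 / 8 = 125

125


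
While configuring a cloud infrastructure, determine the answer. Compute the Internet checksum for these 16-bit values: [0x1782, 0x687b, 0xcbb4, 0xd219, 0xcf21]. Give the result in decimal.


Given words: [0x1782, 0x687b, 0xcbb4, 0xd219, 0xcf21]
Step 1: Sum all words
Raw sum = 6018 + 26747 + 52148 + 53785 + 53025 = 191723
Step 2: Fold carry: (60651 + 2) = 60653
One's complement = ~60653 & 0xFFFF = 4882

4882


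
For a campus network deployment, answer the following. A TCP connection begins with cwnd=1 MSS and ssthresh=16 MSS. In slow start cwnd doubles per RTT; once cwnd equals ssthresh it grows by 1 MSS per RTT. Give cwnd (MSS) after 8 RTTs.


RTT 0: cwnd = 1 MSS (initial)
RTT 1: cwnd = 2 MSS (slow start, doubled)
RTT 2: cwnd = 4 MSS (slow start, doubled)
RTT 3: cwnd = 8 MSS (slow start, doubled)
RTT 4: cwnd = 16 MSS (slow start, doubled)
RTT 5: cwnd = 17 MSS (congestion avoidance, +1)
RTT 6: cwnd = 18 MSS (congestion avoidance, +1)
RTT 7: cwnd = 19 MSS (congestion avoidance, +1)
RTT 8: cwnd = 20 MSS (congestion avoidance, +1)

20


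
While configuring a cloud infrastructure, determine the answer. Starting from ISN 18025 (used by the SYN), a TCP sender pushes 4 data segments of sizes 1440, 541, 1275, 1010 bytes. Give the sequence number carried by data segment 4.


The SYN occupies sequence number ISN = 18025, so the first data byte is ISN + 1 = 18026.
SEQ of data segment i = (ISN + 1) + sum of payload sizes of segments 1..i-1.
Segment 1: SEQ = 18026, payload = 1440 bytes
Segment 2: SEQ = 19466, payload = 541 bytes
Segment 3: SEQ = 20007, payload = 1275 bytes
Segment 4: SEQ = 21282, payload = 1010 bytes
SEQ of segment 4 = 18026 + 1440 + 541 + 1275 = 21282

21282


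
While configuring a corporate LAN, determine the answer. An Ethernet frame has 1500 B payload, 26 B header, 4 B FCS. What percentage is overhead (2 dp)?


Given: payload = 1500 B, header = 26 B, trailer = 4 B
Overhead bytes = header + trailer = 26 + 4 = 30
Total frame = payload + overhead = 1500 + 30 = 1530
Overhead % = 30 / 1530 * 100 = 1.9608% -> 1.96% (2 dp)

1.96


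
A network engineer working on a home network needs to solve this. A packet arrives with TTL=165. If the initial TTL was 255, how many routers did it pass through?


Given: initial TTL = 255, received TTL = 165
Hops = initial TTL - received TTL
Hops = 255 - 165 = 90

90


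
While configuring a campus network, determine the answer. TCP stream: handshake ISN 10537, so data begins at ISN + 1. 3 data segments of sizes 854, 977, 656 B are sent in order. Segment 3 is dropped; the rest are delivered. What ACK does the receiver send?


SYN uses sequence number 10537; first data byte = ISN + 1 = 10538.
Segment 1: SEQ = 10538, len = 854 B, covers [10538, 11391]
Segment 2: SEQ = 11392, len = 977 B, covers [11392, 12368]
Segment 3: SEQ = 12369, len = 656 B, covers [12369, 13024] [LOST]
In-order data received: bytes [10538, 12368] (segments 1..2).
Segment 3 missing -> gap begins at byte 12369.
Cumulative ACK = next expected in-order byte = 10538 + 854 + 977 = 12369

12369


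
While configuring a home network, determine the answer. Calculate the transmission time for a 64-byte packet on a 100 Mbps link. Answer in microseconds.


Given: packet = 64 bytes, bandwidth = 100 Mbps
Packet in bits = 64 * 8 = 512 bits
Bandwidth = 100 * 10^6 = 100000000 bps
Time = 512 / 100000000 seconds
Time in us = 512 * 10^6 / 100000000 = 5.12

5.12


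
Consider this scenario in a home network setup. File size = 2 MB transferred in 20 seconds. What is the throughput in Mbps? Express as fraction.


Given: file = 2 MB, time = 20 s
File in Mb = 2 * 8 = 16 Mb
Throughput = 16 / 20 Mbps
Throughput = 4/5 Mbps

4/5


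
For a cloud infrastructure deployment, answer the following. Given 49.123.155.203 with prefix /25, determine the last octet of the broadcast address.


Given: IP = 49.123.155.203, prefix = /25
Host bits = 32 - 25 = 7
Network last octet = 203 AND mask = 128
Host part size = 2^7 - 1 = 127
Broadcast last octet = 128 OR 127 = 255

255


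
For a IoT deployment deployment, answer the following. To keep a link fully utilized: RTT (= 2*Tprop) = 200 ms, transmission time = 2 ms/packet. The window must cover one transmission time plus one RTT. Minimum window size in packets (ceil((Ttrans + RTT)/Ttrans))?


Given: Ttrans = 2 ms, RTT = 200 ms (= 2 * Tprop, Tprop = 100 ms)
Time until first ACK returns = Ttrans + RTT = 2 + 200 = 202 ms
Need W * Ttrans >= Ttrans + RTT  ->  W >= (Ttrans + RTT) / Ttrans
(Ttrans + RTT) / Ttrans = 202 / 2 = 101
W_min = ceil(101) = 101

101


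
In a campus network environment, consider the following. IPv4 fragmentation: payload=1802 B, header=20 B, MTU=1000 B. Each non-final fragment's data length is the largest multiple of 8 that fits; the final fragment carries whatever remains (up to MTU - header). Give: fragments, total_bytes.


Max data per non-final fragment = floor((MTU - header)/8)*8 = floor((1000 - 20)/8)*8 = floor(980/8)*8 = 976 B
Final fragment needs no 8-byte alignment: it can carry up to MTU - header = 980 B
Non-final fragments needed = ceil((payload - 980) / 976) = ceil(822/976) = ceil(0.8422) = 1
Number of fragments = 1 + 1 = 2
Fragment sizes (data): 1 * 976 B + 826 B (last, 826 <= 980 OK)
Total bytes sent = payload + n_frags * header = 1802 + 2*20 = 1802 + 40 = 1842 B

2, 1842


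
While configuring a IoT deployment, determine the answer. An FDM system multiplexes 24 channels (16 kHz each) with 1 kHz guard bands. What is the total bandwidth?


Given: 24 channels, 16 kHz each, guard = 1 kHz
Channel bandwidth = 24 * 16 = 384 kHz
Guard bands = 23 gaps * 1 kHz = 23 kHz
Total = 384 + 23 = 407 kHz

407


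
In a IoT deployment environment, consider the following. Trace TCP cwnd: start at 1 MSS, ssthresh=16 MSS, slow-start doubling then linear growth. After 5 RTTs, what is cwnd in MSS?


RTT 0: cwnd = 1 MSS (initial)
RTT 1: cwnd = 2 MSS (slow start, doubled)
RTT 2: cwnd = 4 MSS (slow start, doubled)
RTT 3: cwnd = 8 MSS (slow start, doubled)
RTT 4: cwnd = 16 MSS (slow start, doubled)
RTT 5: cwnd = 17 MSS (congestion avoidance, +1)

17


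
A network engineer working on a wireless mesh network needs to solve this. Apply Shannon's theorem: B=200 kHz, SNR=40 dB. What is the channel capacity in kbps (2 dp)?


Given: B = 200 kHz, SNR = 40 dB
SNR linear = 10^(40/10) = 10000
1 + SNR = 10001
log2(10001) = 13.2878566418
C = 200 * 1000 * 13.2878566418 = 2657571.3284 bps
C = 2657.571328 kbps -> 2657.57 kbps (2 dp)

2657.57


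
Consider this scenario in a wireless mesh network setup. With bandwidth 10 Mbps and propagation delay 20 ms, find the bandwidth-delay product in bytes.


Given: bandwidth = 10 Mbps, delay = 20 ms
BDP in bits = 10 * 10^6 * 20 / 1000
BDP in bits = 200000
BDP in bytes = 200000 / 8 = 25000

25000


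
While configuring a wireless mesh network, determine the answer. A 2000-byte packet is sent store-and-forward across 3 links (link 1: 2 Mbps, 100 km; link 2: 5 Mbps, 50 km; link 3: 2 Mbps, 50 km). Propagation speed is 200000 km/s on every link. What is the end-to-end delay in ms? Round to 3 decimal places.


Packet = 2000 bytes = 16000 bits. Store-and-forward: sum (t_trans + t_prop) per link.
Link 1: t_trans = 16000/(2*10^6) s = 8.0000 ms; t_prop = 100/200000 s = 0.5000 ms; subtotal = 8.5000 ms
Link 2: t_trans = 16000/(5*10^6) s = 3.2000 ms; t_prop = 50/200000 s = 0.2500 ms; subtotal = 3.4500 ms
Link 3: t_trans = 16000/(2*10^6) s = 8.0000 ms; t_prop = 50/200000 s = 0.2500 ms; subtotal = 8.2500 ms
End-to-end = 8.5000 + 3.4500 + 8.2500 = 20.2000 ms -> 20.200 ms (3 dp)

20.200


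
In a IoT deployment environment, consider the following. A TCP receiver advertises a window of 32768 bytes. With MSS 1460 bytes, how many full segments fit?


Given: RWND = 32768 bytes, MSS = 1460 bytes
Full segments = floor(RWND / MSS)
Full segments = floor(32768 / 1460)
Full segments = floor(22.4438) = 22

22


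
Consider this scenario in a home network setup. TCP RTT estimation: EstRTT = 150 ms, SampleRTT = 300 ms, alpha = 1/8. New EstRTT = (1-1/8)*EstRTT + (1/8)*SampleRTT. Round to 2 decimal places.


Given: EstRTT = 150 ms, SampleRTT = 300 ms, alpha = 1/8
New EstRTT = (1 - alpha) * EstRTT + alpha * SampleRTT
(7/8) * 150 = 131.25
(1/8) * 300 = 37.5
New EstRTT = 131.25 + 37.5 = 168.75 ms -> 168.75 ms (2 dp)

168.75


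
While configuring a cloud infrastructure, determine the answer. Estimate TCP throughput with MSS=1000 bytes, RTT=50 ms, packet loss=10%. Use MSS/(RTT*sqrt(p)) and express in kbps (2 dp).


Given: MSS = 1000 bytes, RTT = 50 ms, loss = 10%
RTT in seconds = 50 / 1000 = 0.05
Loss rate = 10% = 0.1
sqrt(loss) = sqrt(0.1) = 0.316227766017
Throughput (bytes/s) = 1000 / (0.05 * 0.316227766017) = 63245.5532
Throughput (kbps) = 63245.5532 * 8 / 1000 = 505.964426 -> 505.96 kbps (2 dp)

505.96


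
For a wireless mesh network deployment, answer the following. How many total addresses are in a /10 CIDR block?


Given: CIDR prefix /10
Host bits = 32 - 10 = 22
Total addresses = 2^22 = 4194304

4194304


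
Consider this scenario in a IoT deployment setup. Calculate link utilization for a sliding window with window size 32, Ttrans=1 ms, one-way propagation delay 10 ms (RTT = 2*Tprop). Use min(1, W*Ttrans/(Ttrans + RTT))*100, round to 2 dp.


Given: W = 32, Ttrans = 1 ms, RTT = 20 ms (= 2 * Tprop, Tprop = 10 ms)
Cycle time = Ttrans + RTT = 1 + 20 = 21 ms (first packet sent until its ACK returns)
W * Ttrans = 32 * 1 = 32 ms of sending per cycle
W * Ttrans / (Ttrans + RTT) = 32 / 21 = 1.523810
U = min(1, 1.523810) = 1.000000
U% = 100.00%

100.00


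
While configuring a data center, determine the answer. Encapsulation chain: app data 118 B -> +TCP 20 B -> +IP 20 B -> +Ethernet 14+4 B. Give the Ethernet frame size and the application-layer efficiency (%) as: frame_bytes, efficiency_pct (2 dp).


TCP segment = 118 + 20 = 138 B
IP packet = 138 + 20 = 158 B
Ethernet frame = 158 + 14 + 4 = 176 B
Efficiency = app / frame = 118 / 176 = 0.670455 = 67.0455% -> 67.05% (2 dp)

176, 67.05


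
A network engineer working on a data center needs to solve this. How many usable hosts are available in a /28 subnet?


Given: subnet mask /28
Host bits = 32 - 28 = 4
Total addresses = 2^4 = 16
Usable hosts = 16 - 2 (network + broadcast) = 14

14


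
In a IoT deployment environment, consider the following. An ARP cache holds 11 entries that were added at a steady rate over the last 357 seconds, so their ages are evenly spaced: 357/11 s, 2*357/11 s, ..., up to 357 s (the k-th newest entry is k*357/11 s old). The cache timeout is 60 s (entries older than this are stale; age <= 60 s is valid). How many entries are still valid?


Ages are k * 357/11 s for k = 1..11 (spacing = 32.4545 s).
Entry k is valid iff k * 357/11 <= 60 iff k <= 11 * 60 / 357 = 1.8487
n_valid = floor(1.8487) = 1
(n_stale = 11 - 1 = 10)

1


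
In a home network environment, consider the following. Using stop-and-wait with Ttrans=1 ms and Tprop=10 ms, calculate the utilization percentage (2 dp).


Given: Ttrans = 1 ms, Tprop = 10 ms
RTT = 2 * Tprop = 2 * 10 = 20 ms
U = Ttrans / (Ttrans + RTT)
U = 1 / (1 + 20)
U = 1 / 21 = 0.047619
U% = 4.76%

4.76


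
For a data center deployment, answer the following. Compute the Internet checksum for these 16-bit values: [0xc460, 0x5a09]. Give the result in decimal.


Given words: [0xc460, 0x5a09]
Step 1: Sum all words
Raw sum = 50272 + 23049 = 73321
Step 2: Fold carry: (7785 + 1) = 7786
One's complement = ~7786 & 0xFFFF = 57749

57749


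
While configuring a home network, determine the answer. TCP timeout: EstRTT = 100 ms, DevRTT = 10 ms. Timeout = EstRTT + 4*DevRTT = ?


Given: EstRTT = 100 ms, DevRTT = 10 ms
Timeout = EstRTT + 4 * DevRTT
4 * DevRTT = 4 * 10 = 40
Timeout = 100 + 40 = 140 ms

140


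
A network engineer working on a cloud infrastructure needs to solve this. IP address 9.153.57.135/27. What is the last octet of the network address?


Given: IP = 9.153.57.135, prefix = /27
Subnet mask = 255.255.255.224
Last octet of IP: 135
Last octet of mask: 224
Network last octet = 135 AND 224 = 128

128


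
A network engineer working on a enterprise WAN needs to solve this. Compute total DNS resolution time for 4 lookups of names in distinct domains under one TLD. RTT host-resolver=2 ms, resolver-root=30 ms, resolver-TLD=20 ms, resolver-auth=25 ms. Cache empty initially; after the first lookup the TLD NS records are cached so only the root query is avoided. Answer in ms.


Lookup 1 (cold cache): local + root + TLD + auth = 2 + 30 + 20 + 25 = 77 ms
Lookups 2..4 (TLD NS cached -> skip root; new domain -> still ask TLD and auth): local + TLD + auth = 2 + 20 + 25 = 47 ms each
Remaining 3 lookups: 3 * 47 = 141 ms
Total = 77 + 141 = 218 ms

218


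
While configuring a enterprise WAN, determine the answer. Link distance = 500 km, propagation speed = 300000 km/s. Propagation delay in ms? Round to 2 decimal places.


Given: distance = 500 km, speed = 300000 km/s
Delay = distance / speed = 500 / 300000 seconds
Delay in ms = 500 * 1000 / 300000
Delay = 1.6667 ms
Rounded to 2 dp = 1.67 ms

1.67


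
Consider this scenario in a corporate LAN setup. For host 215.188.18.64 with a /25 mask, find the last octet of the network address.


Given: IP = 215.188.18.64, prefix = /25
Subnet mask = 255.255.255.128
Last octet of IP: 64
Last octet of mask: 128
Network last octet = 64 AND 128 = 0

0


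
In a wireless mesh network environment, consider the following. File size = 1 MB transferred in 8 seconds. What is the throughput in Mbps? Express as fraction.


Given: file = 1 MB, time = 8 s
File in Mb = 1 * 8 = 8 Mb
Throughput = 8 / 8 Mbps
Throughput = 1 Mbps

1


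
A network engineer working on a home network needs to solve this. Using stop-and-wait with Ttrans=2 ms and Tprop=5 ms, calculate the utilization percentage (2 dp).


Given: Ttrans = 2 ms, Tprop = 5 ms
RTT = 2 * Tprop = 2 * 5 = 10 ms
U = Ttrans / (Ttrans + RTT)
U = 2 / (2 + 10)
U = 2 / 12 = 0.166667
U% = 16.67%

16.67


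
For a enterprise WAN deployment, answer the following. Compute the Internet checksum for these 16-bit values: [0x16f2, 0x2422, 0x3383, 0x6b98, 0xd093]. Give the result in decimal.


Given words: [0x16f2, 0x2422, 0x3383, 0x6b98, 0xd093]
Step 1: Sum all words
Raw sum = 5874 + 9250 + 13187 + 27544 + 53395 = 109250
Step 2: Fold carry: (43714 + 1) = 43715
One's complement = ~43715 & 0xFFFF = 21820

21820


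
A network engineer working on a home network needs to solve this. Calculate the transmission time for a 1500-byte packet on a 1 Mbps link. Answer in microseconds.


Given: packet = 1500 bytes, bandwidth = 1 Mbps
Packet in bits = 1500 * 8 = 12000 bits
Bandwidth = 1 * 10^6 = 1000000 bps
Time = 12000 / 1000000 seconds
Time in us = 12000 * 10^6 / 1000000 = 12000

12000


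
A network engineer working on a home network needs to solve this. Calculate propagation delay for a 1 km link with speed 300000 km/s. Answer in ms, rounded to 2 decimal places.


Given: distance = 1 km, speed = 300000 km/s
Delay = distance / speed = 1 / 300000 seconds
Delay in ms = 1 * 1000 / 300000
Delay = 0.0033 ms
Rounded to 2 dp = 0.00 ms

0.00


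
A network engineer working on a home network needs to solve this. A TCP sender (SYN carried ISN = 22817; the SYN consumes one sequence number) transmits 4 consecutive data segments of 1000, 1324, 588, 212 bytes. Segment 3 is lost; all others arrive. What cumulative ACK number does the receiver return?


SYN uses sequence number 22817; first data byte = ISN + 1 = 22818.
Segment 1: SEQ = 22818, len = 1000 B, covers [22818, 23817]
Segment 2: SEQ = 23818, len = 1324 B, covers [23818, 25141]
Segment 3: SEQ = 25142, len = 588 B, covers [25142, 25729] [LOST]
Segment 4: SEQ = 25730, len = 212 B, covers [25730, 25941]
In-order data received: bytes [22818, 25141] (segments 1..2).
Segment 3 missing -> gap begins at byte 25142; later segments buffered out of order.
Cumulative ACK = next expected in-order byte = 22818 + 1000 + 1324 = 25142

25142


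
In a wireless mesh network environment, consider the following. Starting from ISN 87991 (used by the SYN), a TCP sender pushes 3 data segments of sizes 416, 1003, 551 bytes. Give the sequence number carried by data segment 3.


The SYN occupies sequence number ISN = 87991, so the first data byte is ISN + 1 = 87992.
SEQ of data segment i = (ISN + 1) + sum of payload sizes of segments 1..i-1.
Segment 1: SEQ = 87992, payload = 416 bytes
Segment 2: SEQ = 88408, payload = 1003 bytes
Segment 3: SEQ = 89411, payload = 551 bytes
SEQ of segment 3 = 87992 + 416 + 1003 = 89411

89411


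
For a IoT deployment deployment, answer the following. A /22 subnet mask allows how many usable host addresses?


Given: subnet mask /22
Host bits = 32 - 22 = 10
Total addresses = 2^10 = 1024
Usable hosts = 1024 - 2 (network + broadcast) = 1022

1022


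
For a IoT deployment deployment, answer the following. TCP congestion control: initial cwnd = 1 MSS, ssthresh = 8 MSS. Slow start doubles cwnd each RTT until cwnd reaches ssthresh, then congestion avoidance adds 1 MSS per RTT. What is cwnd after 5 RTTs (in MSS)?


RTT 0: cwnd = 1 MSS (initial)
RTT 1: cwnd = 2 MSS (slow start, doubled)
RTT 2: cwnd = 4 MSS (slow start, doubled)
RTT 3: cwnd = 8 MSS (slow start, doubled)
RTT 4: cwnd = 9 MSS (congestion avoidance, +1)
RTT 5: cwnd = 10 MSS (congestion avoidance, +1)

10


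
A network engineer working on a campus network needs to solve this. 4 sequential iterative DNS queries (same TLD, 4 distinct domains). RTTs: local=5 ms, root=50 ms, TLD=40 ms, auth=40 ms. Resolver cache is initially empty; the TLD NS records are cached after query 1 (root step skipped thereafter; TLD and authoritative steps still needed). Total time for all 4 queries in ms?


Lookup 1 (cold cache): local + root + TLD + auth = 5 + 50 + 40 + 40 = 135 ms
Lookups 2..4 (TLD NS cached -> skip root; new domain -> still ask TLD and auth): local + TLD + auth = 5 + 40 + 40 = 85 ms each
Remaining 3 lookups: 3 * 85 = 255 ms
Total = 135 + 255 = 390 ms

390


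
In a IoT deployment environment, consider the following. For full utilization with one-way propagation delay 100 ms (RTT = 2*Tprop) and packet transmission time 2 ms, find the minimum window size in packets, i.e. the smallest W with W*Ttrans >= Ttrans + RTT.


Given: Ttrans = 2 ms, RTT = 200 ms (= 2 * Tprop, Tprop = 100 ms)
Time until first ACK returns = Ttrans + RTT = 2 + 200 = 202 ms
Need W * Ttrans >= Ttrans + RTT  ->  W >= (Ttrans + RTT) / Ttrans
(Ttrans + RTT) / Ttrans = 202 / 2 = 101
W_min = ceil(101) = 101

101


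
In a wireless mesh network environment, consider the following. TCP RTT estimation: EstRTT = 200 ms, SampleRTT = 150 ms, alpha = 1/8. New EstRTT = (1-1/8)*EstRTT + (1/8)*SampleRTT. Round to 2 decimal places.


Given: EstRTT = 200 ms, SampleRTT = 150 ms, alpha = 1/8
New EstRTT = (1 - alpha) * EstRTT + alpha * SampleRTT
(7/8) * 200 = 175
(1/8) * 150 = 18.75
New EstRTT = 175 + 18.75 = 193.75 ms -> 193.75 ms (2 dp)

193.75


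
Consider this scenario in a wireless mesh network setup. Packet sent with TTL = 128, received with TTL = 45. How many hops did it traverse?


Given: initial TTL = 128, received TTL = 45
Hops = initial TTL - received TTL
Hops = 128 - 45 = 83

83


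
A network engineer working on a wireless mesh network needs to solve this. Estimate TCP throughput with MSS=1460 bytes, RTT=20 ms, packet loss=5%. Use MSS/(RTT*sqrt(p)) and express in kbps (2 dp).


Given: MSS = 1460 bytes, RTT = 20 ms, loss = 5%
RTT in seconds = 20 / 1000 = 0.02
Loss rate = 5% = 0.05
sqrt(loss) = sqrt(0.05) = 0.223606797750
Throughput (bytes/s) = 1460 / (0.02 * 0.223606797750) = 326465.9247
Throughput (kbps) = 326465.9247 * 8 / 1000 = 2611.727398 -> 2611.73 kbps (2 dp)

2611.73


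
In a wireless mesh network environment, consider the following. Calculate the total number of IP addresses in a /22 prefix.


Given: CIDR prefix /22
Host bits = 32 - 22 = 10
Total addresses = 2^10 = 1024

1024


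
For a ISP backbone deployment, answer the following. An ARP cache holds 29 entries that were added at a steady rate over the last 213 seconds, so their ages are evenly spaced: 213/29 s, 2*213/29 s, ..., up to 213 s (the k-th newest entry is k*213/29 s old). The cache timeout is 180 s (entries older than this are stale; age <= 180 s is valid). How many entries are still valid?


Ages are k * 213/29 s for k = 1..29 (spacing = 7.3448 s).
Entry k is valid iff k * 213/29 <= 180 iff k <= 29 * 180 / 213 = 24.5070
n_valid = floor(24.5070) = 24
(n_stale = 29 - 24 = 5)

24


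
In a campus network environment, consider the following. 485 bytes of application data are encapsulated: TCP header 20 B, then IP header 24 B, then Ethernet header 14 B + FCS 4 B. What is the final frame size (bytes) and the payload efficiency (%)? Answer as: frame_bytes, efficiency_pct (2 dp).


TCP segment = 485 + 20 = 505 B
IP packet = 505 + 24 = 529 B
Ethernet frame = 529 + 14 + 4 = 547 B
Efficiency = app / frame = 485 / 547 = 0.886654 = 88.6654% -> 88.67% (2 dp)

547, 88.67


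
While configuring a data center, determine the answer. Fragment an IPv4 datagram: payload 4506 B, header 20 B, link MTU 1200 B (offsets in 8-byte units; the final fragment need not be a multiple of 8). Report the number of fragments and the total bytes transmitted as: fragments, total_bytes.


Max data per non-final fragment = floor((MTU - header)/8)*8 = floor((1200 - 20)/8)*8 = floor(1180/8)*8 = 1176 B
Final fragment needs no 8-byte alignment: it can carry up to MTU - header = 1180 B
Non-final fragments needed = ceil((payload - 1180) / 1176) = ceil(3326/1176) = ceil(2.8282) = 3
Number of fragments = 3 + 1 = 4
Fragment sizes (data): 3 * 1176 B + 978 B (last, 978 <= 1180 OK)
Total bytes sent = payload + n_frags * header = 4506 + 4*20 = 4506 + 80 = 4586 B

4, 4586


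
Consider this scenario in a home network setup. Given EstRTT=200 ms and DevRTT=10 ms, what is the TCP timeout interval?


Given: EstRTT = 200 ms, DevRTT = 10 ms
Timeout = EstRTT + 4 * DevRTT
4 * DevRTT = 4 * 10 = 40
Timeout = 200 + 40 = 240 ms

240


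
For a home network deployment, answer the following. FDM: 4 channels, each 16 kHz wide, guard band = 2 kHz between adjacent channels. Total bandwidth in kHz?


Given: 4 channels, 16 kHz each, guard = 2 kHz
Channel bandwidth = 4 * 16 = 64 kHz
Guard bands = 3 gaps * 2 kHz = 6 kHz
Total = 64 + 6 = 70 kHz

70


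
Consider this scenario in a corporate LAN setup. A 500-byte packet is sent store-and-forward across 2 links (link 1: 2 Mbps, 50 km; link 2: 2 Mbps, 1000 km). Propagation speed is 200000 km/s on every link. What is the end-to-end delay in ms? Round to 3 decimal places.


Packet = 500 bytes = 4000 bits. Store-and-forward: sum (t_trans + t_prop) per link.
Link 1: t_trans = 4000/(2*10^6) s = 2.0000 ms; t_prop = 50/200000 s = 0.2500 ms; subtotal = 2.2500 ms
Link 2: t_trans = 4000/(2*10^6) s = 2.0000 ms; t_prop = 1000/200000 s = 5.0000 ms; subtotal = 7.0000 ms
End-to-end = 2.2500 + 7.0000 = 9.2500 ms -> 9.250 ms (3 dp)

9.250


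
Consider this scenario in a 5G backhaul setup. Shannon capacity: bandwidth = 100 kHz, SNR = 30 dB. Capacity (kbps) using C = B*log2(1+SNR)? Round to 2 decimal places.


Given: B = 100 kHz, SNR = 30 dB
SNR linear = 10^(30/10) = 1000
1 + SNR = 1001
log2(1001) = 9.9672262588
C = 100 * 1000 * 9.9672262588 = 996722.6259 bps
C = 996.722626 kbps -> 996.72 kbps (2 dp)

996.72


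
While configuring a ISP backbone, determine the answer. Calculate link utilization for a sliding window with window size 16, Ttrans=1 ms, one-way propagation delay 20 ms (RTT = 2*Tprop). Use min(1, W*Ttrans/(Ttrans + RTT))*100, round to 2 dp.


Given: W = 16, Ttrans = 1 ms, RTT = 40 ms (= 2 * Tprop, Tprop = 20 ms)
Cycle time = Ttrans + RTT = 1 + 40 = 41 ms (first packet sent until its ACK returns)
W * Ttrans = 16 * 1 = 16 ms of sending per cycle
W * Ttrans / (Ttrans + RTT) = 16 / 41 = 0.390244
U = min(1, 0.390244) = 0.390244
U% = 39.02%

39.02


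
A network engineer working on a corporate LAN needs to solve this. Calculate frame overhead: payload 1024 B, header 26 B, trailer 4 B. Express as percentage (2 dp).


Given: payload = 1024 B, header = 26 B, trailer = 4 B
Overhead bytes = header + trailer = 26 + 4 = 30
Total frame = payload + overhead = 1024 + 30 = 1054
Overhead % = 30 / 1054 * 100 = 2.8463% -> 2.85% (2 dp)

2.85


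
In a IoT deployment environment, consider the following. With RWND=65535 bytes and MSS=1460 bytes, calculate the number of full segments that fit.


Given: RWND = 65535 bytes, MSS = 1460 bytes
Full segments = floor(RWND / MSS)
Full segments = floor(65535 / 1460)
Full segments = floor(44.887) = 44

44


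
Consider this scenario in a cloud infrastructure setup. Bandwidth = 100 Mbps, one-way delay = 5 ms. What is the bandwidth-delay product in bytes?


Given: bandwidth = 100 Mbps, delay = 5 ms
BDP in bits = 100 * 10^6 * 5 / 1000
BDP in bits = 500000
BDP in bytes = 500000 / 8 = 62500

62500


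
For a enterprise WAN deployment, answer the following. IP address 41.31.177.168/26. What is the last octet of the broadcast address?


Given: IP = 41.31.177.168, prefix = /26
Host bits = 32 - 26 = 6
Network last octet = 168 AND mask = 128
Host part size = 2^6 - 1 = 63
Broadcast last octet = 128 OR 63 = 191

191


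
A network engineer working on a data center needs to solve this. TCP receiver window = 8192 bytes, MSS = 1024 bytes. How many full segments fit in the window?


Given: RWND = 8192 bytes, MSS = 1024 bytes
Full segments = floor(RWND / MSS)
Full segments = floor(8192 / 1024)
Full segments = floor(8.0) = 8

8


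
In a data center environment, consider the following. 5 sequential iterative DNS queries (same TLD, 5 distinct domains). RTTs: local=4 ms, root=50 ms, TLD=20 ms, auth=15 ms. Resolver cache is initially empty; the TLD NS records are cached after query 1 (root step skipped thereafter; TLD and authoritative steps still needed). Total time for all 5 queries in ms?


Lookup 1 (cold cache): local + root + TLD + auth = 4 + 50 + 20 + 15 = 89 ms
Lookups 2..5 (TLD NS cached -> skip root; new domain -> still ask TLD and auth): local + TLD + auth = 4 + 20 + 15 = 39 ms each
Remaining 4 lookups: 4 * 39 = 156 ms
Total = 89 + 156 = 245 ms

245


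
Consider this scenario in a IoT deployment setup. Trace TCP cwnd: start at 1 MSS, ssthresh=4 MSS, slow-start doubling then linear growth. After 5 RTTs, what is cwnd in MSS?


RTT 0: cwnd = 1 MSS (initial)
RTT 1: cwnd = 2 MSS (slow start, doubled)
RTT 2: cwnd = 4 MSS (slow start, doubled)
RTT 3: cwnd = 5 MSS (congestion avoidance, +1)
RTT 4: cwnd = 6 MSS (congestion avoidance, +1)
RTT 5: cwnd = 7 MSS (congestion avoidance, +1)

7


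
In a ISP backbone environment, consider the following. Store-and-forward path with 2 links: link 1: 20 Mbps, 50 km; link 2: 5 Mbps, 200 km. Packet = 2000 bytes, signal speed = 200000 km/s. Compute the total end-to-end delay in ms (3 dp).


Packet = 2000 bytes = 16000 bits. Store-and-forward: sum (t_trans + t_prop) per link.
Link 1: t_trans = 16000/(20*10^6) s = 0.8000 ms; t_prop = 50/200000 s = 0.2500 ms; subtotal = 1.0500 ms
Link 2: t_trans = 16000/(5*10^6) s = 3.2000 ms; t_prop = 200/200000 s = 1.0000 ms; subtotal = 4.2000 ms
End-to-end = 1.0500 + 4.2000 = 5.2500 ms -> 5.250 ms (3 dp)

5.250


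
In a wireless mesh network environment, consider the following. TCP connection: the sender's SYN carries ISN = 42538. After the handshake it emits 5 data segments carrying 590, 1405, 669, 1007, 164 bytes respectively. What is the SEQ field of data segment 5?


The SYN occupies sequence number ISN = 42538, so the first data byte is ISN + 1 = 42539.
SEQ of data segment i = (ISN + 1) + sum of payload sizes of segments 1..i-1.
Segment 1: SEQ = 42539, payload = 590 bytes
Segment 2: SEQ = 43129, payload = 1405 bytes
Segment 3: SEQ = 44534, payload = 669 bytes
Segment 4: SEQ = 45203, payload = 1007 bytes
Segment 5: SEQ = 46210, payload = 164 bytes
SEQ of segment 5 = 42539 + 590 + 1405 + 669 + 1007 = 46210

46210


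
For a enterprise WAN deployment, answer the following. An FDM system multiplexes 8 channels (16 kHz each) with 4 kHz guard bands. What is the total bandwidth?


Given: 8 channels, 16 kHz each, guard = 4 kHz
Channel bandwidth = 8 * 16 = 128 kHz
Guard bands = 7 gaps * 4 kHz = 28 kHz
Total = 128 + 28 = 156 kHz

156


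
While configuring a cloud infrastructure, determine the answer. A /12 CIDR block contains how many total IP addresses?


Given: CIDR prefix /12
Host bits = 32 - 12 = 20
Total addresses = 2^20 = 1048576

1048576


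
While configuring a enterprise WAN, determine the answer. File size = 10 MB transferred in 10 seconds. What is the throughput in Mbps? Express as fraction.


Given: file = 10 MB, time = 10 s
File in Mb = 10 * 8 = 80 Mb
Throughput = 80 / 10 Mbps
Throughput = 8 Mbps

8
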